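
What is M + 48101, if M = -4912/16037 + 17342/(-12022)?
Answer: 4636691192248/96398407 ≈ 48099.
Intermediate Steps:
M = -168582859/96398407 (M = -4912*1/16037 + 17342*(-1/12022) = -4912/16037 - 8671/6011 = -168582859/96398407 ≈ -1.7488)
M + 48101 = -168582859/96398407 + 48101 = 4636691192248/96398407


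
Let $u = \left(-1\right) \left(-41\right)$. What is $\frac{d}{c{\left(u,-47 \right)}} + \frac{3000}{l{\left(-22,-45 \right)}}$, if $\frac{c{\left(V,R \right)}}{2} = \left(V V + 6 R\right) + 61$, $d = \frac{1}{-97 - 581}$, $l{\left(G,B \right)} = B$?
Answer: $- \frac{43994667}{659920} \approx -66.667$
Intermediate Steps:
$d = - \frac{1}{678}$ ($d = \frac{1}{-678} = - \frac{1}{678} \approx -0.0014749$)
$u = 41$
$c{\left(V,R \right)} = 122 + 2 V^{2} + 12 R$ ($c{\left(V,R \right)} = 2 \left(\left(V V + 6 R\right) + 61\right) = 2 \left(\left(V^{2} + 6 R\right) + 61\right) = 2 \left(61 + V^{2} + 6 R\right) = 122 + 2 V^{2} + 12 R$)
$\frac{d}{c{\left(u,-47 \right)}} + \frac{3000}{l{\left(-22,-45 \right)}} = - \frac{1}{678 \left(122 + 2 \cdot 41^{2} + 12 \left(-47\right)\right)} + \frac{3000}{-45} = - \frac{1}{678 \left(122 + 2 \cdot 1681 - 564\right)} + 3000 \left(- \frac{1}{45}\right) = - \frac{1}{678 \left(122 + 3362 - 564\right)} - \frac{200}{3} = - \frac{1}{678 \cdot 2920} - \frac{200}{3} = \left(- \frac{1}{678}\right) \frac{1}{2920} - \frac{200}{3} = - \frac{1}{1979760} - \frac{200}{3} = - \frac{43994667}{659920}$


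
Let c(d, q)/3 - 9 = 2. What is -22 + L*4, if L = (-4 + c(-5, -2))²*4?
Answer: 13434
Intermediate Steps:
c(d, q) = 33 (c(d, q) = 27 + 3*2 = 27 + 6 = 33)
L = 3364 (L = (-4 + 33)²*4 = 29²*4 = 841*4 = 3364)
-22 + L*4 = -22 + 3364*4 = -22 + 13456 = 13434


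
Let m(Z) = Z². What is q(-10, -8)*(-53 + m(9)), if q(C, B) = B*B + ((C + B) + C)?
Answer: 1008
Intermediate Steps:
q(C, B) = B + B² + 2*C (q(C, B) = B² + ((B + C) + C) = B² + (B + 2*C) = B + B² + 2*C)
q(-10, -8)*(-53 + m(9)) = (-8 + (-8)² + 2*(-10))*(-53 + 9²) = (-8 + 64 - 20)*(-53 + 81) = 36*28 = 1008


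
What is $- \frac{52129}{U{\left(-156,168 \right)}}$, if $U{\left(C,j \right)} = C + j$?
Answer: $- \frac{52129}{12} \approx -4344.1$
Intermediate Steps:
$- \frac{52129}{U{\left(-156,168 \right)}} = - \frac{52129}{-156 + 168} = - \frac{52129}{12}$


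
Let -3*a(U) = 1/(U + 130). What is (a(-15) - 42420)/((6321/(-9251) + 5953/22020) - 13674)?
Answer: 198748804713668/64068199900031 ≈ 3.1021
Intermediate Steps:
a(U) = -1/(3*(130 + U)) (a(U) = -1/(3*(U + 130)) = -1/(3*(130 + U)))
(a(-15) - 42420)/((6321/(-9251) + 5953/22020) - 13674) = (-1/(390 + 3*(-15)) - 42420)/((6321/(-9251) + 5953/22020) - 13674) = (-1/(390 - 45) - 42420)/((6321*(-1/9251) + 5953*(1/22020)) - 13674) = (-1/345 - 42420)/((-6321/9251 + 5953/22020) - 13674) = (-1*1/345 - 42420)/(-84117217/203707020 - 13674) = (-1/345 - 42420)/(-2785573908697/203707020) = -14634901/345*(-203707020/2785573908697) = 198748804713668/64068199900031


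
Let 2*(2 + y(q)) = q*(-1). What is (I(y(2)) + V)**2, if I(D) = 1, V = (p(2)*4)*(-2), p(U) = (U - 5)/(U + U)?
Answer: 49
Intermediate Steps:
p(U) = (-5 + U)/(2*U) (p(U) = (-5 + U)/((2*U)) = (-5 + U)*(1/(2*U)) = (-5 + U)/(2*U))
y(q) = -2 - q/2 (y(q) = -2 + (q*(-1))/2 = -2 + (-q)/2 = -2 - q/2)
V = 6 (V = (((1/2)*(-5 + 2)/2)*4)*(-2) = (((1/2)*(1/2)*(-3))*4)*(-2) = -3/4*4*(-2) = -3*(-2) = 6)
(I(y(2)) + V)**2 = (1 + 6)**2 = 7**2 = 49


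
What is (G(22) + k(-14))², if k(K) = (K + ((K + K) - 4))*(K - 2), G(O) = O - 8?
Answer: 562500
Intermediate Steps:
G(O) = -8 + O
k(K) = (-4 + 3*K)*(-2 + K) (k(K) = (K + (2*K - 4))*(-2 + K) = (K + (-4 + 2*K))*(-2 + K) = (-4 + 3*K)*(-2 + K))
(G(22) + k(-14))² = ((-8 + 22) + (8 - 10*(-14) + 3*(-14)²))² = (14 + (8 + 140 + 3*196))² = (14 + (8 + 140 + 588))² = (14 + 736)² = 750² = 562500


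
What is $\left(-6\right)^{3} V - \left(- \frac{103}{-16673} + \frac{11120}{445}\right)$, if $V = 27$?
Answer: $- \frac{8691177223}{1483897} \approx -5857.0$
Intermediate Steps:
$\left(-6\right)^{3} V - \left(- \frac{103}{-16673} + \frac{11120}{445}\right) = \left(-6\right)^{3} \cdot 27 - \left(- \frac{103}{-16673} + \frac{11120}{445}\right) = \left(-216\right) 27 - \left(\left(-103\right) \left(- \frac{1}{16673}\right) + 11120 \cdot \frac{1}{445}\right) = -5832 - \left(\frac{103}{16673} + \frac{2224}{89}\right) = -5832 - \frac{37089919}{1483897} = - \frac{8691177223}{1483897}$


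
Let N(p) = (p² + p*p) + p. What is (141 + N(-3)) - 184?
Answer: -28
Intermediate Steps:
N(p) = p + 2*p² (N(p) = (p² + p²) + p = 2*p² + p = p + 2*p²)
(141 + N(-3)) - 184 = (141 - 3*(1 + 2*(-3))) - 184 = (141 - 3*(1 - 6)) - 184 = (141 - 3*(-5)) - 184 = (141 + 15) - 184 = 156 - 184 = -28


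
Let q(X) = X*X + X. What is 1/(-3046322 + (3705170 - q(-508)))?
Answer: 1/401292 ≈ 2.4919e-6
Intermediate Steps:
q(X) = X + X² (q(X) = X² + X = X + X²)
1/(-3046322 + (3705170 - q(-508))) = 1/(-3046322 + (3705170 - (-508)*(1 - 508))) = 1/(-3046322 + (3705170 - (-508)*(-507))) = 1/(-3046322 + (3705170 - 1*257556)) = 1/(-3046322 + (3705170 - 257556)) = 1/(-3046322 + 3447614) = 1/401292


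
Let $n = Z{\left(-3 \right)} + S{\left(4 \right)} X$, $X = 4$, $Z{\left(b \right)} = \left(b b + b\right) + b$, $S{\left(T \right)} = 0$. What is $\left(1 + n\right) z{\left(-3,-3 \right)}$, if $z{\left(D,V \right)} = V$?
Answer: $-12$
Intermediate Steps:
$Z{\left(b \right)} = b^{2} + 2 b$ ($Z{\left(b \right)} = \left(b^{2} + b\right) + b = \left(b + b^{2}\right) + b = b^{2} + 2 b$)
$n = 3$ ($n = - 3 \left(2 - 3\right) + 0 \cdot 4 = \left(-3\right) \left(-1\right) + 0 = 3 + 0 = 3$)
$\left(1 + n\right) z{\left(-3,-3 \right)} = \left(1 + 3\right) \left(-3\right) = 4 \left(-3\right) = -12$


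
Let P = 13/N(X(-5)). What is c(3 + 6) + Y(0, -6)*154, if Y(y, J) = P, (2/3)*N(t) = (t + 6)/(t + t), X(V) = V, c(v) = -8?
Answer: -40064/3 ≈ -13355.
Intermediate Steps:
N(t) = 3*(6 + t)/(4*t) (N(t) = 3*((t + 6)/(t + t))/2 = 3*((6 + t)/((2*t)))/2 = 3*((6 + t)*(1/(2*t)))/2 = 3*((6 + t)/(2*t))/2 = 3*(6 + t)/(4*t))
P = -260/3 (P = 13/(((¾)*(6 - 5)/(-5))) = 13/(((¾)*(-⅕)*1)) = 13/(-3/20) = 13*(-20/3) = -260/3 ≈ -86.667)
Y(y, J) = -260/3
c(3 + 6) + Y(0, -6)*154 = -8 - 260/3*154 = -8 - 40040/3 = -40064/3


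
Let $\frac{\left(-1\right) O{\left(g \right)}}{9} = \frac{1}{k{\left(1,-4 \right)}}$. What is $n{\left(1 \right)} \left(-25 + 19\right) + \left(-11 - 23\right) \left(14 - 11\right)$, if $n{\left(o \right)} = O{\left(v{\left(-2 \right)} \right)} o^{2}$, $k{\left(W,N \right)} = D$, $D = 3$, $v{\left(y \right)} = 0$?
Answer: $-84$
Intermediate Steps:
$k{\left(W,N \right)} = 3$
$O{\left(g \right)} = -3$ ($O{\left(g \right)} = - \frac{9}{3} = \left(-9\right) \frac{1}{3} = -3$)
$n{\left(o \right)} = - 3 o^{2}$
$n{\left(1 \right)} \left(-25 + 19\right) + \left(-11 - 23\right) \left(14 - 11\right) = - 3 \cdot 1^{2} \left(-25 + 19\right) + \left(-11 - 23\right) \left(14 - 11\right) = \left(-3\right) 1 \left(-6\right) - 102 = \left(-3\right) \left(-6\right) - 102 = 18 - 102 = -84$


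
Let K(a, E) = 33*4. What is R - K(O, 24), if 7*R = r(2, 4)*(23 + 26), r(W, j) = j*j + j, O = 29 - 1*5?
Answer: 8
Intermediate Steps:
O = 24 (O = 29 - 5 = 24)
K(a, E) = 132
r(W, j) = j + j² (r(W, j) = j² + j = j + j²)
R = 140 (R = ((4*(1 + 4))*(23 + 26))/7 = ((4*5)*49)/7 = (20*49)/7 = (⅐)*980 = 140)
R - K(O, 24) = 140 - 1*132 = 140 - 132 = 8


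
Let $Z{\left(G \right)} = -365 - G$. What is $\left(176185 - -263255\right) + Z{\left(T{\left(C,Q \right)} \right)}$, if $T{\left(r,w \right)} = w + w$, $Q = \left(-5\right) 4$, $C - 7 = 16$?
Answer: $439115$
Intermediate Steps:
$C = 23$ ($C = 7 + 16 = 23$)
$Q = -20$
$T{\left(r,w \right)} = 2 w$
$\left(176185 - -263255\right) + Z{\left(T{\left(C,Q \right)} \right)} = \left(176185 - -263255\right) - \left(365 + 2 \left(-20\right)\right) = \left(176185 + \left(-804559 + 1067814\right)\right) - 325 = \left(176185 + 263255\right) + \left(-365 + 40\right) = 439440 - 325 = 439115$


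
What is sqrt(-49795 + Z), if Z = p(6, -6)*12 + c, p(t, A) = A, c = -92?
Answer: 3*I*sqrt(5551) ≈ 223.52*I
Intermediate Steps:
Z = -164 (Z = -6*12 - 92 = -72 - 92 = -164)
sqrt(-49795 + Z) = sqrt(-49795 - 164) = sqrt(-49959) = 3*I*sqrt(5551)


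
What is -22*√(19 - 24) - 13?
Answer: -13 - 22*I*√5 ≈ -13.0 - 49.193*I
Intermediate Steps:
-22*√(19 - 24) - 13 = -22*I*√5 - 13 = -13 - 22*I*√5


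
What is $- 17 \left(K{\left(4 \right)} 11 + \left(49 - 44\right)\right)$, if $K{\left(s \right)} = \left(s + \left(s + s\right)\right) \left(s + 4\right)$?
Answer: $-18037$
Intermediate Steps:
$K{\left(s \right)} = 3 s \left(4 + s\right)$ ($K{\left(s \right)} = \left(s + 2 s\right) \left(4 + s\right) = 3 s \left(4 + s\right)$)
$- 17 \left(K{\left(4 \right)} 11 + \left(49 - 44\right)\right) = - 17 \left(3 \cdot 4 \left(4 + 4\right) 11 + \left(49 - 44\right)\right) = - 17 \left(3 \cdot 4 \cdot 8 \cdot 11 + \left(49 - 44\right)\right) = - 17 \left(96 \cdot 11 + 5\right) = - 17 \left(1056 + 5\right) = \left(-17\right) 1061 = -18037$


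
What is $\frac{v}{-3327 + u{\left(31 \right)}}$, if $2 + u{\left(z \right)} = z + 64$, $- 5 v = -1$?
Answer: $- \frac{1}{16170} \approx -6.1843 \cdot 10^{-5}$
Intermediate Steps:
$v = \frac{1}{5}$ ($v = \left(- \frac{1}{5}\right) \left(-1\right) = \frac{1}{5} \approx 0.2$)
$u{\left(z \right)} = 62 + z$ ($u{\left(z \right)} = -2 + \left(z + 64\right) = -2 + \left(64 + z\right) = 62 + z$)
$\frac{v}{-3327 + u{\left(31 \right)}} = \frac{1}{5 \left(-3327 + \left(62 + 31\right)\right)} = \frac{1}{5 \left(-3327 + 93\right)} = \frac{1}{5 \left(-3234\right)} = \frac{1}{5} \left(- \frac{1}{3234}\right) = - \frac{1}{16170}$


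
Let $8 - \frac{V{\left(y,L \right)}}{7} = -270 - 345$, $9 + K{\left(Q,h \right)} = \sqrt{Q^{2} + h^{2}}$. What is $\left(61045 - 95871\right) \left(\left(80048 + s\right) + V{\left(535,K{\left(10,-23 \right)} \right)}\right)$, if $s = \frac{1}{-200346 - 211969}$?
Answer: $- \frac{1212052650340884}{412315} \approx -2.9396 \cdot 10^{9}$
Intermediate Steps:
$K{\left(Q,h \right)} = -9 + \sqrt{Q^{2} + h^{2}}$
$s = - \frac{1}{412315}$ ($s = \frac{1}{-412315} = - \frac{1}{412315} \approx -2.4253 \cdot 10^{-6}$)
$V{\left(y,L \right)} = 4361$ ($V{\left(y,L \right)} = 56 - 7 \left(-270 - 345\right) = 56 - -4305 = 56 + 4305 = 4361$)
$\left(61045 - 95871\right) \left(\left(80048 + s\right) + V{\left(535,K{\left(10,-23 \right)} \right)}\right) = \left(61045 - 95871\right) \left(\left(80048 - \frac{1}{412315}\right) + 4361\right) = - 34826 \left(\frac{33004991119}{412315} + 4361\right) = \left(-34826\right) \frac{34803096834}{412315} = - \frac{1212052650340884}{412315}$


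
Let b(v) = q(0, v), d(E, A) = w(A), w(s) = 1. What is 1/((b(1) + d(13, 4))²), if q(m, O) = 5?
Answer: 1/36 ≈ 0.027778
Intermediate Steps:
d(E, A) = 1
b(v) = 5
1/((b(1) + d(13, 4))²) = 1/((5 + 1)²) = 1/(6²) = 1/36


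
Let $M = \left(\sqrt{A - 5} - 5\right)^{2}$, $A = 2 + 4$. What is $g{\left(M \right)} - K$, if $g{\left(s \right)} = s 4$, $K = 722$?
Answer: $-658$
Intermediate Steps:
$A = 6$
$M = 16$ ($M = \left(\sqrt{6 - 5} - 5\right)^{2} = \left(\sqrt{1} - 5\right)^{2} = \left(1 - 5\right)^{2} = \left(-4\right)^{2} = 16$)
$g{\left(s \right)} = 4 s$
$g{\left(M \right)} - K = 4 \cdot 16 - 722 = 64 - 722 = -658$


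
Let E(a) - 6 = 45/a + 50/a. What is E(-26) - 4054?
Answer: -105343/26 ≈ -4051.7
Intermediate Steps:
E(a) = 6 + 95/a (E(a) = 6 + (45/a + 50/a) = 6 + 95/a)
E(-26) - 4054 = (6 + 95/(-26)) - 4054 = (6 + 95*(-1/26)) - 4054 = (6 - 95/26) - 4054 = 61/26 - 4054 = -105343/26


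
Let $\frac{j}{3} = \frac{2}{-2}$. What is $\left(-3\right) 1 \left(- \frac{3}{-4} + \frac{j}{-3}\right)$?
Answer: $- \frac{21}{4} \approx -5.25$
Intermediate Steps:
$j = -3$ ($j = 3 \frac{2}{-2} = 3 \cdot 2 \left(- \frac{1}{2}\right) = 3 \left(-1\right) = -3$)
$\left(-3\right) 1 \left(- \frac{3}{-4} + \frac{j}{-3}\right) = \left(-3\right) 1 \left(- \frac{3}{-4} - \frac{3}{-3}\right) = - 3 \left(\left(-3\right) \left(- \frac{1}{4}\right) - -1\right) = - 3 \left(\frac{3}{4} + 1\right) = \left(-3\right) \frac{7}{4} = - \frac{21}{4}$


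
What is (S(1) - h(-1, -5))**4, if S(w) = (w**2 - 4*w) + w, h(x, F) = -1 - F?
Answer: 1296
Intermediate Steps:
S(w) = w**2 - 3*w
(S(1) - h(-1, -5))**4 = (1*(-3 + 1) - (-1 - 1*(-5)))**4 = (1*(-2) - (-1 + 5))**4 = (-2 - 1*4)**4 = (-2 - 4)**4 = (-6)**4 = 1296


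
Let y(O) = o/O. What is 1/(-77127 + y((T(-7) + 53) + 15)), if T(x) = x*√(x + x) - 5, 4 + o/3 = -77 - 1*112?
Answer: -59843777/4616039938149 + 1351*I*√14/9232079876298 ≈ -1.2964e-5 + 5.4755e-10*I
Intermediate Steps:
o = -579 (o = -12 + 3*(-77 - 1*112) = -12 + 3*(-77 - 112) = -12 + 3*(-189) = -12 - 567 = -579)
T(x) = -5 + √2*x^(3/2) (T(x) = x*√(2*x) - 5 = x*(√2*√x) - 5 = √2*x^(3/2) - 5 = -5 + √2*x^(3/2))
y(O) = -579/O
1/(-77127 + y((T(-7) + 53) + 15)) = 1/(-77127 - 579/(((-5 + √2*(-7)^(3/2)) + 53) + 15)) = 1/(-77127 - 579/(((-5 + √2*(-7*I*√7)) + 53) + 15)) = 1/(-77127 - 579/(((-5 - 7*I*√14) + 53) + 15)) = 1/(-77127 - 579/((48 - 7*I*√14) + 15)) = 1/(-77127 - 579/(63 - 7*I*√14))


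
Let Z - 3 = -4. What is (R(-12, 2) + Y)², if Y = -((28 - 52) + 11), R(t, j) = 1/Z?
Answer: 144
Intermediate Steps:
Z = -1 (Z = 3 - 4 = -1)
R(t, j) = -1 (R(t, j) = 1/(-1) = -1)
Y = 13 (Y = -(-24 + 11) = -1*(-13) = 13)
(R(-12, 2) + Y)² = (-1 + 13)² = 12² = 144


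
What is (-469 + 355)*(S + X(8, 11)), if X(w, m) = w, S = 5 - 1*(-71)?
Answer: -9576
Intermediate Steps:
S = 76 (S = 5 + 71 = 76)
(-469 + 355)*(S + X(8, 11)) = (-469 + 355)*(76 + 8) = -114*84 = -9576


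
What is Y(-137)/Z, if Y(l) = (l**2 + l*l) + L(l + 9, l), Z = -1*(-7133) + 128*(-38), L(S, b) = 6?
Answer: 37544/2269 ≈ 16.547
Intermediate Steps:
Z = 2269 (Z = 7133 - 4864 = 2269)
Y(l) = 6 + 2*l**2 (Y(l) = (l**2 + l*l) + 6 = (l**2 + l**2) + 6 = 2*l**2 + 6 = 6 + 2*l**2)
Y(-137)/Z = (6 + 2*(-137)**2)/2269 = (6 + 2*18769)*(1/2269) = (6 + 37538)*(1/2269) = 37544*(1/2269) = 37544/2269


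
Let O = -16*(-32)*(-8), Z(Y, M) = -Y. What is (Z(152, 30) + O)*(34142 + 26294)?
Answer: -256732128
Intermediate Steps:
O = -4096 (O = 512*(-8) = -4096)
(Z(152, 30) + O)*(34142 + 26294) = (-1*152 - 4096)*(34142 + 26294) = (-152 - 4096)*60436 = -4248*60436 = -256732128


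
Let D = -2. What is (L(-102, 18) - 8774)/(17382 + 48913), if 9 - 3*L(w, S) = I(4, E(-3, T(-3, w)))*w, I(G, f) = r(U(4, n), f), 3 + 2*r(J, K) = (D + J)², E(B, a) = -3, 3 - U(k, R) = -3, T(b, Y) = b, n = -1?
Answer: -1710/13259 ≈ -0.12897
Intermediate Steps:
U(k, R) = 6 (U(k, R) = 3 - 1*(-3) = 3 + 3 = 6)
r(J, K) = -3/2 + (-2 + J)²/2
I(G, f) = 13/2 (I(G, f) = -3/2 + (-2 + 6)²/2 = -3/2 + (½)*4² = -3/2 + (½)*16 = -3/2 + 8 = 13/2)
L(w, S) = 3 - 13*w/6
(L(-102, 18) - 8774)/(17382 + 48913) = ((3 - 13/6*(-102)) - 8774)/(17382 + 48913) = ((3 + 221) - 8774)/66295 = (224 - 8774)*(1/66295) = -8550*1/66295 = -1710/13259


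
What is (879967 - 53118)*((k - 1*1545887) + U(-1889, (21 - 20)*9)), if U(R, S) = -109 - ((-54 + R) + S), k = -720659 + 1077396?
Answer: -981738488925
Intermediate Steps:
k = 356737
U(R, S) = -55 - R - S (U(R, S) = -109 - (-54 + R + S) = -109 + (54 - R - S) = -55 - R - S)
(879967 - 53118)*((k - 1*1545887) + U(-1889, (21 - 20)*9)) = (879967 - 53118)*((356737 - 1*1545887) + (-55 - 1*(-1889) - (21 - 20)*9)) = 826849*((356737 - 1545887) + (-55 + 1889 - 9)) = 826849*(-1189150 + (-55 + 1889 - 1*9)) = 826849*(-1189150 + (-55 + 1889 - 9)) = 826849*(-1189150 + 1825) = 826849*(-1187325) = -981738488925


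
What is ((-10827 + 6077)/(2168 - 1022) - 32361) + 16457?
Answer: -9115367/573 ≈ -15908.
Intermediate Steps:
((-10827 + 6077)/(2168 - 1022) - 32361) + 16457 = (-4750/1146 - 32361) + 16457 = (-4750*1/1146 - 32361) + 16457 = (-2375/573 - 32361) + 16457 = -18545228/573 + 16457 = -9115367/573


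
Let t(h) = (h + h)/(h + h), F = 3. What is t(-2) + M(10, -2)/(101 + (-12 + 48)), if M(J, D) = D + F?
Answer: 138/137 ≈ 1.0073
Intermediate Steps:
M(J, D) = 3 + D (M(J, D) = D + 3 = 3 + D)
t(h) = 1 (t(h) = (2*h)/((2*h)) = (2*h)*(1/(2*h)) = 1)
t(-2) + M(10, -2)/(101 + (-12 + 48)) = 1 + (3 - 2)/(101 + (-12 + 48)) = 1 + 1/(101 + 36) = 1 + 1/137 = 138/137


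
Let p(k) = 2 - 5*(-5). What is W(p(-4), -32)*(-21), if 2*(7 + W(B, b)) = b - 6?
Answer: 546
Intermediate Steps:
p(k) = 27 (p(k) = 2 + 25 = 27)
W(B, b) = -10 + b/2 (W(B, b) = -7 + (b - 6)/2 = -7 + (-6 + b)/2 = -7 + (-3 + b/2) = -10 + b/2)
W(p(-4), -32)*(-21) = (-10 + (½)*(-32))*(-21) = (-10 - 16)*(-21) = -26*(-21) = 546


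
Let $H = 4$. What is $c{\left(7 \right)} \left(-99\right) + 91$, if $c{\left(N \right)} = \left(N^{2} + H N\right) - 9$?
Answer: $-6641$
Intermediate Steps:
$c{\left(N \right)} = -9 + N^{2} + 4 N$ ($c{\left(N \right)} = \left(N^{2} + 4 N\right) - 9 = -9 + N^{2} + 4 N$)
$c{\left(7 \right)} \left(-99\right) + 91 = \left(-9 + 7^{2} + 4 \cdot 7\right) \left(-99\right) + 91 = \left(-9 + 49 + 28\right) \left(-99\right) + 91 = 68 \left(-99\right) + 91 = -6732 + 91 = -6641$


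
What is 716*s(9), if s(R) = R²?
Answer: 57996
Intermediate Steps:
716*s(9) = 716*9² = 716*81 = 57996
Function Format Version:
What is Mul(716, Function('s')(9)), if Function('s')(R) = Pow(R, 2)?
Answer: 57996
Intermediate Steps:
Mul(716, Function('s')(9)) = Mul(716, Pow(9, 2)) = Mul(716, 81) = 57996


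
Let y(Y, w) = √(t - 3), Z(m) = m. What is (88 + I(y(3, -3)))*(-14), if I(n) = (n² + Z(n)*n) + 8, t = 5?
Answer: -1400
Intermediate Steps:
y(Y, w) = √2 (y(Y, w) = √(5 - 3) = √2)
I(n) = 8 + 2*n² (I(n) = (n² + n*n) + 8 = (n² + n²) + 8 = 2*n² + 8 = 8 + 2*n²)
(88 + I(y(3, -3)))*(-14) = (88 + (8 + 2*(√2)²))*(-14) = (88 + (8 + 2*2))*(-14) = (88 + (8 + 4))*(-14) = (88 + 12)*(-14) = 100*(-14) = -1400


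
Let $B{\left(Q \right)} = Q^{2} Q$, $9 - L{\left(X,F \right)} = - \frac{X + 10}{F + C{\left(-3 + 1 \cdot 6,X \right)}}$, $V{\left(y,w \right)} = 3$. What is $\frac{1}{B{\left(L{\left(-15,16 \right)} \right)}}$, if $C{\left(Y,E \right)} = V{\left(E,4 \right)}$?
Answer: $\frac{6859}{4574296} \approx 0.0014995$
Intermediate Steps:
$C{\left(Y,E \right)} = 3$
$L{\left(X,F \right)} = 9 + \frac{10 + X}{3 + F}$ ($L{\left(X,F \right)} = 9 - - \frac{X + 10}{F + 3} = 9 - - \frac{10 + X}{3 + F} = 9 + \frac{10 + X}{3 + F}$)
$B{\left(Q \right)} = Q^{3}$
$\frac{1}{B{\left(L{\left(-15,16 \right)} \right)}} = \frac{1}{\left(\frac{37 - 15 + 9 \cdot 16}{3 + 16}\right)^{3}} = \frac{1}{\left(\frac{37 - 15 + 144}{19}\right)^{3}} = \frac{1}{\left(\frac{1}{19} \cdot 166\right)^{3}} = \frac{1}{\left(\frac{166}{19}\right)^{3}} = \frac{1}{\frac{4574296}{6859}} = \frac{6859}{4574296}$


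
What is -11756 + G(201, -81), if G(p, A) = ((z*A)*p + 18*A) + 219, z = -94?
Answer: 1517419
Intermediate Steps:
G(p, A) = 219 + 18*A - 94*A*p (G(p, A) = ((-94*A)*p + 18*A) + 219 = (-94*A*p + 18*A) + 219 = (18*A - 94*A*p) + 219 = 219 + 18*A - 94*A*p)
-11756 + G(201, -81) = -11756 + (219 + 18*(-81) - 94*(-81)*201) = -11756 + (219 - 1458 + 1530414) = -11756 + 1529175 = 1517419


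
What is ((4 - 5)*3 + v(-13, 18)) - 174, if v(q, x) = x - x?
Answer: -177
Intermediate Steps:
v(q, x) = 0
((4 - 5)*3 + v(-13, 18)) - 174 = ((4 - 5)*3 + 0) - 174 = (-1*3 + 0) - 174 = (-3 + 0) - 174 = -3 - 174 = -177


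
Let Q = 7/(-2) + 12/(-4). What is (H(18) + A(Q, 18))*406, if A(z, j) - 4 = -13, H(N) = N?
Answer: 3654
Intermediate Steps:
Q = -13/2 (Q = 7*(-½) + 12*(-¼) = -7/2 - 3 = -13/2 ≈ -6.5000)
A(z, j) = -9 (A(z, j) = 4 - 13 = -9)
(H(18) + A(Q, 18))*406 = (18 - 9)*406 = 9*406 = 3654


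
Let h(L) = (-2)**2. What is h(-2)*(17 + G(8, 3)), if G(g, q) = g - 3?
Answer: 88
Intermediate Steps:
G(g, q) = -3 + g
h(L) = 4
h(-2)*(17 + G(8, 3)) = 4*(17 + (-3 + 8)) = 4*(17 + 5) = 4*22 = 88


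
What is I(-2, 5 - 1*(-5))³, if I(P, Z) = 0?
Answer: 0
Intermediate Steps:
I(-2, 5 - 1*(-5))³ = 0³ = 0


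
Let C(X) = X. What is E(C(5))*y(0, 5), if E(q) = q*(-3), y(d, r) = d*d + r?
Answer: -75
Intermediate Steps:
y(d, r) = r + d**2 (y(d, r) = d**2 + r = r + d**2)
E(q) = -3*q
E(C(5))*y(0, 5) = (-3*5)*(5 + 0**2) = -15*(5 + 0) = -15*5 = -75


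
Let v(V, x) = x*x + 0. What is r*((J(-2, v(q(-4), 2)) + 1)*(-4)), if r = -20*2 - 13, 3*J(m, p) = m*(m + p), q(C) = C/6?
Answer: -212/3 ≈ -70.667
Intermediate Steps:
q(C) = C/6 (q(C) = C*(⅙) = C/6)
v(V, x) = x² (v(V, x) = x² + 0 = x²)
J(m, p) = m*(m + p)/3 (J(m, p) = (m*(m + p))/3 = m*(m + p)/3)
r = -53 (r = -40 - 13 = -53)
r*((J(-2, v(q(-4), 2)) + 1)*(-4)) = -53*((⅓)*(-2)*(-2 + 2²) + 1)*(-4) = -53*((⅓)*(-2)*(-2 + 4) + 1)*(-4) = -53*((⅓)*(-2)*2 + 1)*(-4) = -53*(-4/3 + 1)*(-4) = -(-53)*(-4)/3 = -53*4/3 = -212/3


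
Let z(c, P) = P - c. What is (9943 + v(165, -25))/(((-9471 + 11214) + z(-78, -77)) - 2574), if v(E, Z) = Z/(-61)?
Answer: -303274/25315 ≈ -11.980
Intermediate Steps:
v(E, Z) = -Z/61 (v(E, Z) = Z*(-1/61) = -Z/61)
(9943 + v(165, -25))/(((-9471 + 11214) + z(-78, -77)) - 2574) = (9943 - 1/61*(-25))/(((-9471 + 11214) + (-77 - 1*(-78))) - 2574) = (9943 + 25/61)/((1743 + (-77 + 78)) - 2574) = 606548/(61*((1743 + 1) - 2574)) = 606548/(61*(1744 - 2574)) = (606548/61)/(-830) = (606548/61)*(-1/830) = -303274/25315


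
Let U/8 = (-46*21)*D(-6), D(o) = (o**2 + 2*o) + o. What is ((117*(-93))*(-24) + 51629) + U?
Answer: 173669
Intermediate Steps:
D(o) = o**2 + 3*o
U = -139104 (U = 8*((-46*21)*(-6*(3 - 6))) = 8*(-(-5796)*(-3)) = 8*(-966*18) = 8*(-17388) = -139104)
((117*(-93))*(-24) + 51629) + U = ((117*(-93))*(-24) + 51629) - 139104 = (-10881*(-24) + 51629) - 139104 = (261144 + 51629) - 139104 = 312773 - 139104 = 173669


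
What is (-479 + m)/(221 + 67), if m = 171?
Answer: -77/72 ≈ -1.0694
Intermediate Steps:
(-479 + m)/(221 + 67) = (-479 + 171)/(221 + 67) = -308/288 = -308*1/288 = -77/72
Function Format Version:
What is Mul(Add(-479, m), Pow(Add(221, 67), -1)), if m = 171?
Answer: Rational(-77, 72) ≈ -1.0694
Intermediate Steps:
Mul(Add(-479, m), Pow(Add(221, 67), -1)) = Mul(Add(-479, 171), Pow(Add(221, 67), -1)) = Mul(-308, Pow(288, -1)) = Mul(-308, Rational(1, 288)) = Rational(-77, 72)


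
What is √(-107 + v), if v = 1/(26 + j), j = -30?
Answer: I*√429/2 ≈ 10.356*I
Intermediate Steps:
v = -¼ (v = 1/(26 - 30) = 1/(-4) = -¼ ≈ -0.25000)
√(-107 + v) = √(-107 - ¼) = √(-429/4) = I*√429/2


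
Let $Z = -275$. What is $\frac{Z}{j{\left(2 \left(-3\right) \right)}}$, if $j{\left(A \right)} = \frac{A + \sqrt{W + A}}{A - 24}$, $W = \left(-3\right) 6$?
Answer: $-825 - 275 i \sqrt{6} \approx -825.0 - 673.61 i$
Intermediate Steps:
$W = -18$
$j{\left(A \right)} = \frac{A + \sqrt{-18 + A}}{-24 + A}$ ($j{\left(A \right)} = \frac{A + \sqrt{-18 + A}}{A - 24} = \frac{A + \sqrt{-18 + A}}{-24 + A}$)
$\frac{Z}{j{\left(2 \left(-3\right) \right)}} = - \frac{275}{\frac{1}{-24 + 2 \left(-3\right)} \left(2 \left(-3\right) + \sqrt{-18 + 2 \left(-3\right)}\right)} = - \frac{275}{\frac{1}{-24 - 6} \left(-6 + \sqrt{-18 - 6}\right)} = - \frac{275}{\frac{1}{-30} \left(-6 + \sqrt{-24}\right)} = - \frac{275}{\left(- \frac{1}{30}\right) \left(-6 + 2 i \sqrt{6}\right)} = - \frac{275}{\frac{1}{5} - \frac{i \sqrt{6}}{15}}$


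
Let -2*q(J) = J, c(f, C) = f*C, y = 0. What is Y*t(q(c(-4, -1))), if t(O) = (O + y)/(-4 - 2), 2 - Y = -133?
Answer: 45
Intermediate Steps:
c(f, C) = C*f
Y = 135 (Y = 2 - 1*(-133) = 2 + 133 = 135)
q(J) = -J/2
t(O) = -O/6 (t(O) = (O + 0)/(-4 - 2) = O/(-6) = O*(-⅙) = -O/6)
Y*t(q(c(-4, -1))) = 135*(-(-1)*(-1*(-4))/12) = 135*(-(-1)*4/12) = 135*(-⅙*(-2)) = 135*(⅓) = 45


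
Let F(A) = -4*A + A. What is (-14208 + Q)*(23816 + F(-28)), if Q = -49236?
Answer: -1516311600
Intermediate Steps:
F(A) = -3*A
(-14208 + Q)*(23816 + F(-28)) = (-14208 - 49236)*(23816 - 3*(-28)) = -63444*(23816 + 84) = -63444*23900 = -1516311600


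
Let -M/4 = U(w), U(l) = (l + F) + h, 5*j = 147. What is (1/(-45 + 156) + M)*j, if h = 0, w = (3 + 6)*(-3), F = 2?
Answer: 543949/185 ≈ 2940.3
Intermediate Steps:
j = 147/5 (j = (⅕)*147 = 147/5 ≈ 29.400)
w = -27 (w = 9*(-3) = -27)
U(l) = 2 + l (U(l) = (l + 2) + 0 = (2 + l) + 0 = 2 + l)
M = 100 (M = -4*(2 - 27) = -4*(-25) = 100)
(1/(-45 + 156) + M)*j = (1/(-45 + 156) + 100)*(147/5) = (1/111 + 100)*(147/5) = (11101/111)*(147/5) = 543949/185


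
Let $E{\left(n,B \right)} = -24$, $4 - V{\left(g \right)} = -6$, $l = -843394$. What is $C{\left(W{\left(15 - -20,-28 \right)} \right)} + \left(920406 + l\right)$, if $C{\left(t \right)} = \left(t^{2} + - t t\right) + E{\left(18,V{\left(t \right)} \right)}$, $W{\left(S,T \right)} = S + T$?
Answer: $76988$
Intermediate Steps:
$V{\left(g \right)} = 10$ ($V{\left(g \right)} = 4 - -6 = 4 + 6 = 10$)
$C{\left(t \right)} = -24$ ($C{\left(t \right)} = \left(t^{2} + - t t\right) - 24 = \left(t^{2} - t^{2}\right) - 24 = 0 - 24 = -24$)
$C{\left(W{\left(15 - -20,-28 \right)} \right)} + \left(920406 + l\right) = -24 + \left(920406 - 843394\right) = -24 + 77012 = 76988$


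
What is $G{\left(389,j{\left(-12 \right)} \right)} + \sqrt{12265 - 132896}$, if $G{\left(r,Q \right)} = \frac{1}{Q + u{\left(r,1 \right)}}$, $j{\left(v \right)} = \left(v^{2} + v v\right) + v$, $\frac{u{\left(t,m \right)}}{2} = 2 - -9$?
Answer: $\frac{1}{298} + i \sqrt{120631} \approx 0.0033557 + 347.32 i$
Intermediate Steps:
$u{\left(t,m \right)} = 22$ ($u{\left(t,m \right)} = 2 \left(2 - -9\right) = 2 \left(2 + 9\right) = 2 \cdot 11 = 22$)
$j{\left(v \right)} = v + 2 v^{2}$ ($j{\left(v \right)} = \left(v^{2} + v^{2}\right) + v = 2 v^{2} + v = v + 2 v^{2}$)
$G{\left(r,Q \right)} = \frac{1}{22 + Q}$ ($G{\left(r,Q \right)} = \frac{1}{Q + 22} = \frac{1}{22 + Q}$)
$G{\left(389,j{\left(-12 \right)} \right)} + \sqrt{12265 - 132896} = \frac{1}{22 - 12 \left(1 + 2 \left(-12\right)\right)} + \sqrt{12265 - 132896} = \frac{1}{22 - 12 \left(1 - 24\right)} + \sqrt{-120631} = \frac{1}{22 - -276} + i \sqrt{120631} = \frac{1}{22 + 276} + i \sqrt{120631} = \frac{1}{298} + i \sqrt{120631}$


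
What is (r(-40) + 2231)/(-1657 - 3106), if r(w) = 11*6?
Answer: -2297/4763 ≈ -0.48226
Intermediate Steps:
r(w) = 66
(r(-40) + 2231)/(-1657 - 3106) = (66 + 2231)/(-1657 - 3106) = 2297/(-4763) = 2297*(-1/4763) = -2297/4763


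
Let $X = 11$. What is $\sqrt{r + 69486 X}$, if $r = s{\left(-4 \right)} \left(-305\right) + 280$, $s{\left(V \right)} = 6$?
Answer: $2 \sqrt{190699} \approx 873.38$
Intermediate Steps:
$r = -1550$ ($r = 6 \left(-305\right) + 280 = -1830 + 280 = -1550$)
$\sqrt{r + 69486 X} = \sqrt{-1550 + 69486 \cdot 11} = \sqrt{-1550 + 764346} = \sqrt{762796} = 2 \sqrt{190699}$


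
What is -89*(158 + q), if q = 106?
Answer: -23496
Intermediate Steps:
-89*(158 + q) = -89*(158 + 106) = -89*264 = -23496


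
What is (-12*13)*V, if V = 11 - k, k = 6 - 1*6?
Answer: -1716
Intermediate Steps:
k = 0 (k = 6 - 6 = 0)
V = 11 (V = 11 - 1*0 = 11 + 0 = 11)
(-12*13)*V = -12*13*11 = -156*11 = -1716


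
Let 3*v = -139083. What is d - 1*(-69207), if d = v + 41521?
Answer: 64367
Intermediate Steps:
v = -46361 (v = (1/3)*(-139083) = -46361)
d = -4840 (d = -46361 + 41521 = -4840)
d - 1*(-69207) = -4840 - 1*(-69207) = -4840 + 69207 = 64367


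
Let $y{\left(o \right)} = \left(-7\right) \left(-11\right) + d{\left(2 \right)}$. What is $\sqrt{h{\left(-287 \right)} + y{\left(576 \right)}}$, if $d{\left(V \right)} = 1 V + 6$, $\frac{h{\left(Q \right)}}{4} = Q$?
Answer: $i \sqrt{1063} \approx 32.604 i$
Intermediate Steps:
$h{\left(Q \right)} = 4 Q$
$d{\left(V \right)} = 6 + V$ ($d{\left(V \right)} = V + 6 = 6 + V$)
$y{\left(o \right)} = 85$ ($y{\left(o \right)} = \left(-7\right) \left(-11\right) + \left(6 + 2\right) = 77 + 8 = 85$)
$\sqrt{h{\left(-287 \right)} + y{\left(576 \right)}} = \sqrt{4 \left(-287\right) + 85} = \sqrt{-1148 + 85} = \sqrt{-1063} = i \sqrt{1063}$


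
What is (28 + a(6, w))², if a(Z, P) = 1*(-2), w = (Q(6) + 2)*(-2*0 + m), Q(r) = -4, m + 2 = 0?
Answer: 676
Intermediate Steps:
m = -2 (m = -2 + 0 = -2)
w = 4 (w = (-4 + 2)*(-2*0 - 2) = -2*(0 - 2) = -2*(-2) = 4)
a(Z, P) = -2
(28 + a(6, w))² = (28 - 2)² = 26² = 676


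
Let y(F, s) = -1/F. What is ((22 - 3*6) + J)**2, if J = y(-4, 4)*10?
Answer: 169/4 ≈ 42.250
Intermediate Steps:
J = 5/2 (J = -1/(-4)*10 = -1*(-1/4)*10 = (1/4)*10 = 5/2 ≈ 2.5000)
((22 - 3*6) + J)**2 = ((22 - 3*6) + 5/2)**2 = ((22 - 1*18) + 5/2)**2 = ((22 - 18) + 5/2)**2 = (4 + 5/2)**2 = (13/2)**2 = 169/4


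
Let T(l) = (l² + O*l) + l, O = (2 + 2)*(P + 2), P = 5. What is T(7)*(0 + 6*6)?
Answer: 9072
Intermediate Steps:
O = 28 (O = (2 + 2)*(5 + 2) = 4*7 = 28)
T(l) = l² + 29*l (T(l) = (l² + 28*l) + l = l² + 29*l)
T(7)*(0 + 6*6) = (7*(29 + 7))*(0 + 6*6) = (7*36)*(0 + 36) = 252*36 = 9072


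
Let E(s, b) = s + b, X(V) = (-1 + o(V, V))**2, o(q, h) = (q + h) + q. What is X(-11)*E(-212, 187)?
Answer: -28900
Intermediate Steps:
o(q, h) = h + 2*q (o(q, h) = (h + q) + q = h + 2*q)
X(V) = (-1 + 3*V)**2 (X(V) = (-1 + (V + 2*V))**2 = (-1 + 3*V)**2)
E(s, b) = b + s
X(-11)*E(-212, 187) = (-1 + 3*(-11))**2*(187 - 212) = (-1 - 33)**2*(-25) = (-34)**2*(-25) = 1156*(-25) = -28900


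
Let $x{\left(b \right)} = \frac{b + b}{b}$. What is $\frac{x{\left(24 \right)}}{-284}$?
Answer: $- \frac{1}{142} \approx -0.0070423$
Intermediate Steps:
$x{\left(b \right)} = 2$ ($x{\left(b \right)} = \frac{2 b}{b} = 2$)
$\frac{x{\left(24 \right)}}{-284} = \frac{2}{-284} = 2 \left(- \frac{1}{284}\right) = - \frac{1}{142}$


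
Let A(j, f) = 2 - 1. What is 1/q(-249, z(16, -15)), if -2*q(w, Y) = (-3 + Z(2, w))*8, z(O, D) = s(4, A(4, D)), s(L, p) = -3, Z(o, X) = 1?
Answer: 1/8 ≈ 0.12500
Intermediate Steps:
A(j, f) = 1
z(O, D) = -3
q(w, Y) = 8 (q(w, Y) = -(-3 + 1)*8/2 = -(-1)*8 = -1/2*(-16) = 8)
1/q(-249, z(16, -15)) = 1/8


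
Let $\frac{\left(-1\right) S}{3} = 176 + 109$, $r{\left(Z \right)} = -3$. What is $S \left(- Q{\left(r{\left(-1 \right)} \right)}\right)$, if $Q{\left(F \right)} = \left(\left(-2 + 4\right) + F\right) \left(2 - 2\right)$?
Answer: $0$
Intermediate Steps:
$S = -855$ ($S = - 3 \left(176 + 109\right) = \left(-3\right) 285 = -855$)
$Q{\left(F \right)} = 0$ ($Q{\left(F \right)} = \left(2 + F\right) 0 = 0$)
$S \left(- Q{\left(r{\left(-1 \right)} \right)}\right) = - 855 \left(\left(-1\right) 0\right) = \left(-855\right) 0 = 0$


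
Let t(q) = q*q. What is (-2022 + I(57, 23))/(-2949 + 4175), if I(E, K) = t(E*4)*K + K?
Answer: 1193633/1226 ≈ 973.60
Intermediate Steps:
t(q) = q²
I(E, K) = K + 16*K*E² (I(E, K) = (E*4)²*K + K = (4*E)²*K + K = (16*E²)*K + K = 16*K*E² + K = K + 16*K*E²)
(-2022 + I(57, 23))/(-2949 + 4175) = (-2022 + 23*(1 + 16*57²))/(-2949 + 4175) = (-2022 + 23*(1 + 16*3249))/1226 = (-2022 + 23*(1 + 51984))*(1/1226) = (-2022 + 23*51985)*(1/1226) = (-2022 + 1195655)*(1/1226) = 1193633*(1/1226) = 1193633/1226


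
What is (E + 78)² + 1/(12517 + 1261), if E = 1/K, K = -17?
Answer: 24189001539/3981842 ≈ 6074.8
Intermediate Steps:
E = -1/17 (E = 1/(-17) = -1/17 ≈ -0.058824)
(E + 78)² + 1/(12517 + 1261) = (-1/17 + 78)² + 1/(12517 + 1261) = (1325/17)² + 1/13778 = 1755625/289 + 1/13778 = 24189001539/3981842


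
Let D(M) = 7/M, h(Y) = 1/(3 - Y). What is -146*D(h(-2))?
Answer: -5110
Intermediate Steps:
-146*D(h(-2)) = -1022/((-1/(-3 - 2))) = -1022/((-1/(-5))) = -1022/((-1*(-1/5))) = -1022/1/5 = -1022*5 = -146*35 = -5110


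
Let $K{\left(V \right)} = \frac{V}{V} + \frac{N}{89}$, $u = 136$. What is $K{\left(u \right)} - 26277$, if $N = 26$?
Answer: $- \frac{2338538}{89} \approx -26276.0$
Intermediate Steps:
$K{\left(V \right)} = \frac{115}{89}$ ($K{\left(V \right)} = \frac{V}{V} + \frac{26}{89} = 1 + 26 \cdot \frac{1}{89} = 1 + \frac{26}{89} = \frac{115}{89}$)
$K{\left(u \right)} - 26277 = \frac{115}{89} - 26277 = - \frac{2338538}{89}$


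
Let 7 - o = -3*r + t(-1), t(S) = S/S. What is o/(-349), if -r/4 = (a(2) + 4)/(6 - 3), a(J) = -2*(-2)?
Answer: 26/349 ≈ 0.074499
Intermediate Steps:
a(J) = 4
r = -32/3 (r = -4*(4 + 4)/(6 - 3) = -32/3 ≈ -10.667)
t(S) = 1
o = -26 (o = 7 - (-3*(-32/3) + 1) = 7 - (32 + 1) = 7 - 1*33 = 7 - 33 = -26)
o/(-349) = -26/(-349) = -26*(-1/349) = 26/349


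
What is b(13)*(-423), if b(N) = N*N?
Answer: -71487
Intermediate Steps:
b(N) = N²
b(13)*(-423) = 13²*(-423) = 169*(-423) = -71487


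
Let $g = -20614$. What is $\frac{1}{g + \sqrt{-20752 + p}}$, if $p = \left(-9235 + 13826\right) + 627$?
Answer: $- \frac{10307}{212476265} - \frac{3 i \sqrt{1726}}{424952530} \approx -4.8509 \cdot 10^{-5} - 2.9329 \cdot 10^{-7} i$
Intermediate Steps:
$p = 5218$ ($p = 4591 + 627 = 5218$)
$\frac{1}{g + \sqrt{-20752 + p}} = \frac{1}{-20614 + \sqrt{-20752 + 5218}} = \frac{1}{-20614 + \sqrt{-15534}} = \frac{1}{-20614 + 3 i \sqrt{1726}}$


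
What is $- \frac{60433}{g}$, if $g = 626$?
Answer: $- \frac{60433}{626} \approx -96.538$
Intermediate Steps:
$- \frac{60433}{g} = - \frac{60433}{626}$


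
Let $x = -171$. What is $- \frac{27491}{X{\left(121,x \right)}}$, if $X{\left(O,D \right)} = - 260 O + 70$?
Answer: $\frac{27491}{31390} \approx 0.87579$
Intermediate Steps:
$X{\left(O,D \right)} = 70 - 260 O$
$- \frac{27491}{X{\left(121,x \right)}} = - \frac{27491}{70 - 31460} = - \frac{27491}{-31390} = \left(-27491\right) \left(- \frac{1}{31390}\right) = \frac{27491}{31390}$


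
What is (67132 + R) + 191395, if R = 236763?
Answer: 495290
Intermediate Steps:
(67132 + R) + 191395 = (67132 + 236763) + 191395 = 303895 + 191395 = 495290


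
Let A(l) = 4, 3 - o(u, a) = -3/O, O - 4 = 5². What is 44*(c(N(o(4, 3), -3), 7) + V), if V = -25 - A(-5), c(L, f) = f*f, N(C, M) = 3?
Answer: 880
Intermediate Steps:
O = 29 (O = 4 + 5² = 4 + 25 = 29)
o(u, a) = 90/29 (o(u, a) = 3 - (-3)/29 = 3 - 1*(-3/29) = 3 + 3/29 = 90/29)
c(L, f) = f²
V = -29 (V = -25 - 1*4 = -25 - 4 = -29)
44*(c(N(o(4, 3), -3), 7) + V) = 44*(7² - 29) = 44*(49 - 29) = 44*20 = 880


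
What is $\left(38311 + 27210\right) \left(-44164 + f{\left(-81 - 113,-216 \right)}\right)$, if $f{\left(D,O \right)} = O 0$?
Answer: $-2893669444$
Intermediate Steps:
$f{\left(D,O \right)} = 0$
$\left(38311 + 27210\right) \left(-44164 + f{\left(-81 - 113,-216 \right)}\right) = \left(38311 + 27210\right) \left(-44164 + 0\right) = 65521 \left(-44164\right) = -2893669444$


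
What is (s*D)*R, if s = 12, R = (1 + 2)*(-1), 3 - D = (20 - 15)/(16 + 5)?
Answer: -696/7 ≈ -99.429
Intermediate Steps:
D = 58/21 (D = 3 - (20 - 15)/(16 + 5) = 3 - 5/21 = 58/21 ≈ 2.7619)
R = -3 (R = 3*(-1) = -3)
(s*D)*R = (12*(58/21))*(-3) = (232/7)*(-3) = -696/7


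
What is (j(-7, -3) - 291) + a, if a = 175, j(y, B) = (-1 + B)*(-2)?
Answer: -108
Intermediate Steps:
j(y, B) = 2 - 2*B
(j(-7, -3) - 291) + a = ((2 - 2*(-3)) - 291) + 175 = ((2 + 6) - 291) + 175 = (8 - 291) + 175 = -283 + 175 = -108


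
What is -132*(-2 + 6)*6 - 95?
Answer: -3263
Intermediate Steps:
-132*(-2 + 6)*6 - 95 = -528*6 - 95 = -132*24 - 95 = -3168 - 95 = -3263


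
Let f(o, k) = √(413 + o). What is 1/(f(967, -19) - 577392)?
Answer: -2092/1207904059 - √345/166690760142 ≈ -1.7320e-6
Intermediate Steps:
1/(f(967, -19) - 577392) = 1/(√(413 + 967) - 577392) = 1/(√1380 - 577392) = 1/(2*√345 - 577392) = 1/(-577392 + 2*√345)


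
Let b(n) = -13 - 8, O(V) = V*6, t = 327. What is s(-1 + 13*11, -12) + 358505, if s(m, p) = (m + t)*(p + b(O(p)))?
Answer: 343028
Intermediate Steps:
O(V) = 6*V
b(n) = -21
s(m, p) = (-21 + p)*(327 + m) (s(m, p) = (m + 327)*(p - 21) = (327 + m)*(-21 + p) = (-21 + p)*(327 + m))
s(-1 + 13*11, -12) + 358505 = (-6867 - 21*(-1 + 13*11) + 327*(-12) + (-1 + 13*11)*(-12)) + 358505 = (-6867 - 21*(-1 + 143) - 3924 + (-1 + 143)*(-12)) + 358505 = (-6867 - 21*142 - 3924 + 142*(-12)) + 358505 = (-6867 - 2982 - 3924 - 1704) + 358505 = -15477 + 358505 = 343028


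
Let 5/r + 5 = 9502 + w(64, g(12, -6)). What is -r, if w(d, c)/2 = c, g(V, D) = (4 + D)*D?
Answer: -5/9521 ≈ -0.00052516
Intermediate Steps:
g(V, D) = D*(4 + D)
w(d, c) = 2*c
r = 5/9521 (r = 5/(-5 + (9502 + 2*(-6*(4 - 6)))) = 5/(-5 + (9502 + 2*(-6*(-2)))) = 5/(-5 + (9502 + 2*12)) = 5/(-5 + (9502 + 24)) = 5/(-5 + 9526) = 5/9521 ≈ 0.00052516)
-r = -1*5/9521 = -5/9521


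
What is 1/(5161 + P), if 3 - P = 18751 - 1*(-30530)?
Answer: -1/44117 ≈ -2.2667e-5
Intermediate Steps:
P = -49278 (P = 3 - (18751 - 1*(-30530)) = 3 - (18751 + 30530) = 3 - 1*49281 = 3 - 49281 = -49278)
1/(5161 + P) = 1/(5161 - 49278) = 1/(-44117) = -1/44117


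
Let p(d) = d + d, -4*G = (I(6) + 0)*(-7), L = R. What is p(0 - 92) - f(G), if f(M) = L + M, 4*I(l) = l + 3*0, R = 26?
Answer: -1701/8 ≈ -212.63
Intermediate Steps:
I(l) = l/4 (I(l) = (l + 3*0)/4 = (l + 0)/4 = l/4)
L = 26
G = 21/8 (G = -((¼)*6 + 0)*(-7)/4 = -(3/2 + 0)*(-7)/4 = -3*(-7)/8 = -¼*(-21/2) = 21/8 ≈ 2.6250)
f(M) = 26 + M
p(d) = 2*d
p(0 - 92) - f(G) = 2*(0 - 92) - (26 + 21/8) = 2*(-92) - 1*229/8 = -184 - 229/8 = -1701/8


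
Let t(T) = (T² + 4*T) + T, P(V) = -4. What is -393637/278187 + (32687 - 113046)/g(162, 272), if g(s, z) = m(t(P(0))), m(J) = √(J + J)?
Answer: -393637/278187 + 80359*I*√2/4 ≈ -1.415 + 28411.0*I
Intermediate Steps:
t(T) = T² + 5*T
m(J) = √2*√J (m(J) = √(2*J) = √2*√J)
g(s, z) = 2*I*√2 (g(s, z) = √2*√(-4*(5 - 4)) = √2*√(-4*1) = √2*√(-4) = √2*(2*I) = 2*I*√2)
-393637/278187 + (32687 - 113046)/g(162, 272) = -393637/278187 + (32687 - 113046)/((2*I*√2)) = -393637*1/278187 - (-80359)*I*√2/4 = -393637/278187 + 80359*I*√2/4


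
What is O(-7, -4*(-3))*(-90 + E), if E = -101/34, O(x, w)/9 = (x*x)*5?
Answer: -6970005/34 ≈ -2.0500e+5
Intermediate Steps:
O(x, w) = 45*x² (O(x, w) = 9*((x*x)*5) = 9*(x²*5) = 9*(5*x²) = 45*x²)
E = -101/34 (E = -101*1/34 = -101/34 ≈ -2.9706)
O(-7, -4*(-3))*(-90 + E) = (45*(-7)²)*(-90 - 101/34) = (45*49)*(-3161/34) = 2205*(-3161/34) = -6970005/34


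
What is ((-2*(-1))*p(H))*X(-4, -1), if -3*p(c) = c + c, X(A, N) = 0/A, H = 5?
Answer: 0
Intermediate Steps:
X(A, N) = 0
p(c) = -2*c/3 (p(c) = -(c + c)/3 = -2*c/3)
((-2*(-1))*p(H))*X(-4, -1) = ((-2*(-1))*(-⅔*5))*0 = (2*(-10/3))*0 = -20/3*0 = 0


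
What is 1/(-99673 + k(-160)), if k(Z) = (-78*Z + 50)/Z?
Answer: -16/1596021 ≈ -1.0025e-5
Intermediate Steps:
k(Z) = (50 - 78*Z)/Z
1/(-99673 + k(-160)) = 1/(-99673 + (-78 + 50/(-160))) = 1/(-99673 + (-78 + 50*(-1/160))) = 1/(-99673 + (-78 - 5/16)) = 1/(-99673 - 1253/16) = 1/(-1596021/16) = -16/1596021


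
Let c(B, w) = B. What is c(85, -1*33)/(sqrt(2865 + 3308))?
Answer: 85*sqrt(6173)/6173 ≈ 1.0819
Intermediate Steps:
c(85, -1*33)/(sqrt(2865 + 3308)) = 85/(sqrt(2865 + 3308)) = 85/(sqrt(6173)) = 85*(sqrt(6173)/6173) = 85*sqrt(6173)/6173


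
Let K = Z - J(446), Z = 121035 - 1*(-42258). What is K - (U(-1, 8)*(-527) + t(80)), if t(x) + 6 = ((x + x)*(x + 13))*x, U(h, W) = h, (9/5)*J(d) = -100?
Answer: -9248152/9 ≈ -1.0276e+6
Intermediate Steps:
J(d) = -500/9 (J(d) = (5/9)*(-100) = -500/9)
Z = 163293 (Z = 121035 + 42258 = 163293)
t(x) = -6 + 2*x**2*(13 + x) (t(x) = -6 + ((x + x)*(x + 13))*x = -6 + ((2*x)*(13 + x))*x = -6 + (2*x*(13 + x))*x = -6 + 2*x**2*(13 + x))
K = 1470137/9 (K = 163293 - 1*(-500/9) = 163293 + 500/9 = 1470137/9 ≈ 1.6335e+5)
K - (U(-1, 8)*(-527) + t(80)) = 1470137/9 - (-1*(-527) + (-6 + 2*80**3 + 26*80**2)) = 1470137/9 - (527 + (-6 + 2*512000 + 26*6400)) = 1470137/9 - (527 + (-6 + 1024000 + 166400)) = 1470137/9 - (527 + 1190394) = 1470137/9 - 1*1190921 = 1470137/9 - 1190921 = -9248152/9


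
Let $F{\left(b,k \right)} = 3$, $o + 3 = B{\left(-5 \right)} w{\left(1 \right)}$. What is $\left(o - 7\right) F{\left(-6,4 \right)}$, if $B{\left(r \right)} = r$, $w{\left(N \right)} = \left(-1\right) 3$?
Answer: $15$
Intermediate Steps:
$w{\left(N \right)} = -3$
$o = 12$ ($o = -3 - -15 = -3 + 15 = 12$)
$\left(o - 7\right) F{\left(-6,4 \right)} = \left(12 - 7\right) 3 = 5 \cdot 3 = 15$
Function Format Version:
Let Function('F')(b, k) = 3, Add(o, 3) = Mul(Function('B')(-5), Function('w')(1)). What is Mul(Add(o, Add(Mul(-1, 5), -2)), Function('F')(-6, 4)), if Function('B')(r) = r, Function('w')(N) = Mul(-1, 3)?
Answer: 15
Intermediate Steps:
Function('w')(N) = -3
o = 12 (o = Add(-3, Mul(-5, -3)) = Add(-3, 15) = 12)
Mul(Add(o, Add(Mul(-1, 5), -2)), Function('F')(-6, 4)) = Mul(Add(12, Add(Mul(-1, 5), -2)), 3) = Mul(Add(12, Add(-5, -2)), 3) = Mul(Add(12, -7), 3) = Mul(5, 3) = 15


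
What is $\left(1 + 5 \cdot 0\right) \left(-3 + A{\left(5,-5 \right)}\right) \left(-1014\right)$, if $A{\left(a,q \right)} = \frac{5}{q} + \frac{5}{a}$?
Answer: $3042$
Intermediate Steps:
$A{\left(a,q \right)} = \frac{5}{a} + \frac{5}{q}$
$\left(1 + 5 \cdot 0\right) \left(-3 + A{\left(5,-5 \right)}\right) \left(-1014\right) = \left(1 + 5 \cdot 0\right) \left(-3 + \left(\frac{5}{5} + \frac{5}{-5}\right)\right) \left(-1014\right) = \left(1 + 0\right) \left(-3 + \left(5 \cdot \frac{1}{5} + 5 \left(- \frac{1}{5}\right)\right)\right) \left(-1014\right) = 1 \left(-3 + \left(1 - 1\right)\right) \left(-1014\right) = 1 \left(-3 + 0\right) \left(-1014\right) = 1 \left(-3\right) \left(-1014\right) = \left(-3\right) \left(-1014\right) = 3042$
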